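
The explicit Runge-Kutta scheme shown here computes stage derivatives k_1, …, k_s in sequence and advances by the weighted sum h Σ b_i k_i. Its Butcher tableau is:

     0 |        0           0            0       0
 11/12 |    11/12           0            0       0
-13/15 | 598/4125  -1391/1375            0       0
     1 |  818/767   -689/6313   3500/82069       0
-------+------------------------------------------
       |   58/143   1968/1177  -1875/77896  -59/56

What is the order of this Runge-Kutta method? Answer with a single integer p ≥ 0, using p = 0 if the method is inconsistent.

4

b = (58/143, 1968/1177, -1875/77896, -59/56)
c = (0, 11/12, -13/15, 1)
Ac = (0, 0, -1391/1500, -97/708)
Σ b_i: 58/143·1 + 1968/1177·1 + (-1875/77896)·1 + (-59/56)·1 = 1 ✓
b·c: 1968/1177·11/12 + (-1875/77896)·(-13/15) + (-59/56)·1 = 1/2 ✓
b·c²: 1968/1177·121/144 + (-1875/77896)·169/225 + (-59/56)·1 = 1/3 ✓
b·Ac: (-1875/77896)·(-1391/1500) + (-59/56)·(-97/708) = 1/6 ✓
b·c³: 1968/1177·1331/1728 + (-1875/77896)·(-2197/3375) + (-59/56)·1 = 1/4 ✓
b·(c∘Ac): (-1875/77896)·18083/22500 + (-59/56)·(-97/708) = 1/8 ✓
b·Ac²: (-1875/77896)·(-15301/18000) + (-59/56)·(-169/2832) = 1/12 ✓
b·A²c: (-59/56)·(-7/177) = 1/24 ✓; 4 stages ⇒ order 4.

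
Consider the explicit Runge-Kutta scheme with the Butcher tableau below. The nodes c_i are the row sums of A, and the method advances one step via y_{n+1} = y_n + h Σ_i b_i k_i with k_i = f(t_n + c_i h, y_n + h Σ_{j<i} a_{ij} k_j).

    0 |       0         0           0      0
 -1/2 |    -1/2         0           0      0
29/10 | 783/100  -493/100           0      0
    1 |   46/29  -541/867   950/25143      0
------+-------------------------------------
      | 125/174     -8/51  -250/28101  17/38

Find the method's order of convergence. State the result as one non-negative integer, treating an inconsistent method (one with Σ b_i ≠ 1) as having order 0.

4

b = (125/174, -8/51, -250/28101, 17/38)
c = (0, -1/2, 29/10, 1)
Ac = (0, 0, 493/200, 43/102)
Σ b_i: 125/174·1 + (-8/51)·1 + (-250/28101)·1 + 17/38·1 = 1 ✓
b·c: (-8/51)·(-1/2) + (-250/28101)·29/10 + 17/38·1 = 1/2 ✓
b·c²: (-8/51)·1/4 + (-250/28101)·841/100 + 17/38·1 = 1/3 ✓
b·Ac: (-250/28101)·493/200 + 17/38·43/102 = 1/6 ✓
b·c³: (-8/51)·(-1/8) + (-250/28101)·24389/1000 + 17/38·1 = 1/4 ✓
b·(c∘Ac): (-250/28101)·14297/2000 + 17/38·43/102 = 1/8 ✓
b·Ac²: (-250/28101)·(-493/400) + 17/38·11/68 = 1/12 ✓
b·A²c: 17/38·19/204 = 1/24 ✓; 4 stages ⇒ order 4.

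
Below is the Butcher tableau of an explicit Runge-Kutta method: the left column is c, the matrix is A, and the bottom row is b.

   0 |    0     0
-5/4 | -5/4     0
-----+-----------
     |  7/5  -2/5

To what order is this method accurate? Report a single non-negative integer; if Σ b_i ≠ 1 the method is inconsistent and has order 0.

2

b = (7/5, -2/5)
c = (0, -5/4)
Σ b_i: 7/5·1 + (-2/5)·1 = 1 ✓
b·c: (-2/5)·(-5/4) = 1/2 ✓; 2 stages ⇒ order 2.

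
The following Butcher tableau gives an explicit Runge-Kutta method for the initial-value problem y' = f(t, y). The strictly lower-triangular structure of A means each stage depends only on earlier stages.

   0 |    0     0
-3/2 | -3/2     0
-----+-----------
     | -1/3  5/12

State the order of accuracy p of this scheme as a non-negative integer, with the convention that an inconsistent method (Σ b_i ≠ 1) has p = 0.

b = (-1/3, 5/12)
c = (0, -3/2)
Σ b_i: (-1/3)·1 + 5/12·1 = 1/12 ≠ 1 ⇒ order 0.

0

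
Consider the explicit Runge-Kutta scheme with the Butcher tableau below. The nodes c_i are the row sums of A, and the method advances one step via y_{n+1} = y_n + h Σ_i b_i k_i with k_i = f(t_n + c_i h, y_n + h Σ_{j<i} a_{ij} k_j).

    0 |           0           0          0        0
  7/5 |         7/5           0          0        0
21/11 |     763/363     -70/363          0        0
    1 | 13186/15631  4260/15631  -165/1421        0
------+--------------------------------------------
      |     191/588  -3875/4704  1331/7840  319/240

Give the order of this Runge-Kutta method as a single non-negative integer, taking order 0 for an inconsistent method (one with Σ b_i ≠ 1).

b = (191/588, -3875/4704, 1331/7840, 319/240)
c = (0, 7/5, 21/11, 1)
Ac = (0, 0, -98/363, 51/319)
Σ b_i: 191/588·1 + (-3875/4704)·1 + 1331/7840·1 + 319/240·1 = 1 ✓
b·c: (-3875/4704)·7/5 + 1331/7840·21/11 + 319/240·1 = 1/2 ✓
b·c²: (-3875/4704)·49/25 + 1331/7840·441/121 + 319/240·1 = 1/3 ✓
b·Ac: 1331/7840·(-98/363) + 319/240·51/319 = 1/6 ✓
b·c³: (-3875/4704)·343/125 + 1331/7840·9261/1331 + 319/240·1 = 1/4 ✓
b·(c∘Ac): 1331/7840·(-686/1331) + 319/240·51/319 = 1/8 ✓
b·Ac²: 1331/7840·(-686/1815) + 319/240·177/1595 = 1/12 ✓
b·A²c: 319/240·10/319 = 1/24 ✓; 4 stages ⇒ order 4.

4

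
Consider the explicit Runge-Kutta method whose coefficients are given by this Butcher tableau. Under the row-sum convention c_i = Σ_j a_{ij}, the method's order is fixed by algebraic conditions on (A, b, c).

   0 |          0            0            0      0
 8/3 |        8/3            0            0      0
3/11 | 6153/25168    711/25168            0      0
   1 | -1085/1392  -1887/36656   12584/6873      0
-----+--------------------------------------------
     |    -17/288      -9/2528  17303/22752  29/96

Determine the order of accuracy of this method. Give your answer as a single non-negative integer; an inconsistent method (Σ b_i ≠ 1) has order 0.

4

b = (-17/288, -9/2528, 17303/22752, 29/96)
c = (0, 8/3, 3/11, 1)
Ac = (0, 0, 237/3146, 21/58)
Σ b_i: (-17/288)·1 + (-9/2528)·1 + 17303/22752·1 + 29/96·1 = 1 ✓
b·c: (-9/2528)·8/3 + 17303/22752·3/11 + 29/96·1 = 1/2 ✓
b·c²: (-9/2528)·64/9 + 17303/22752·9/121 + 29/96·1 = 1/3 ✓
b·Ac: 17303/22752·237/3146 + 29/96·21/58 = 1/6 ✓
b·c³: (-9/2528)·512/27 + 17303/22752·27/1331 + 29/96·1 = 1/4 ✓
b·(c∘Ac): 17303/22752·711/34606 + 29/96·21/58 = 1/8 ✓
b·Ac²: 17303/22752·316/1573 + 29/96·(-20/87) = 1/12 ✓
b·A²c: 29/96·4/29 = 1/24 ✓; 4 stages ⇒ order 4.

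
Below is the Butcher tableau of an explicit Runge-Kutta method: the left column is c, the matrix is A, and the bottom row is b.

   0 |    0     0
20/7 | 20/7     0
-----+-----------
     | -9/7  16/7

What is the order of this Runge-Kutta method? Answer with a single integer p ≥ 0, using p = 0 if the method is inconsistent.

1

b = (-9/7, 16/7)
c = (0, 20/7)
Σ b_i: (-9/7)·1 + 16/7·1 = 1 ✓
b·c: 16/7·20/7 = 320/49 ≠ 1/2 ⇒ order 1.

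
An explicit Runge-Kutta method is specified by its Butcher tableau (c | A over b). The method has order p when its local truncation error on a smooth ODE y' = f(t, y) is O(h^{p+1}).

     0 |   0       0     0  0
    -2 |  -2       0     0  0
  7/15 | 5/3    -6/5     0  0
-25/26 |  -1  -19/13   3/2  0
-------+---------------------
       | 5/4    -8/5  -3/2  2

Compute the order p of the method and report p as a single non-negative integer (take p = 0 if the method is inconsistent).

0

b = (5/4, -8/5, -3/2, 2)
c = (0, -2, 7/15, -25/26)
Ac = (0, 0, 12/5, 471/130)
Σ b_i: 5/4·1 + (-8/5)·1 + (-3/2)·1 + 2·1 = 3/20 ≠ 1 ⇒ order 0.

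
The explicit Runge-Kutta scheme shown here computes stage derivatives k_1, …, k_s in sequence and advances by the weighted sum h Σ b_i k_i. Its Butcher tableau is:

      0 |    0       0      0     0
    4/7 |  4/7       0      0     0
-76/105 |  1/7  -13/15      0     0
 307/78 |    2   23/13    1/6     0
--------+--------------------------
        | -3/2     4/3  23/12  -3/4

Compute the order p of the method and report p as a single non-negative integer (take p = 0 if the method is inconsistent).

b = (-3/2, 4/3, 23/12, -3/4)
c = (0, 4/7, -76/105, 307/78)
Ac = (0, 0, -52/105, 3646/4095)
Σ b_i: (-3/2)·1 + 4/3·1 + 23/12·1 + (-3/4)·1 = 1 ✓
b·c: 4/3·4/7 + 23/12·(-76/105) + (-3/4)·307/78 = -117193/32760 ≠ 1/2 ⇒ order 1.

1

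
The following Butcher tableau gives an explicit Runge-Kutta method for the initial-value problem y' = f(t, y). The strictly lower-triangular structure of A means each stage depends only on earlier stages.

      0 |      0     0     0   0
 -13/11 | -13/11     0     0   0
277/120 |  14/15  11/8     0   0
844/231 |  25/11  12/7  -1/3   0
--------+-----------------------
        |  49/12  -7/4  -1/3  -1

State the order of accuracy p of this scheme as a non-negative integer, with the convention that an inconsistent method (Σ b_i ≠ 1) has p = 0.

1

b = (49/12, -7/4, -1/3, -1)
c = (0, -13/11, 277/120, 844/231)
Ac = (0, 0, -13/8, -77489/27720)
Σ b_i: 49/12·1 + (-7/4)·1 + (-1/3)·1 + (-1)·1 = 1 ✓
b·c: (-7/4)·(-13/11) + (-1/3)·277/120 + (-1)·844/231 = -65279/27720 ≠ 1/2 ⇒ order 1.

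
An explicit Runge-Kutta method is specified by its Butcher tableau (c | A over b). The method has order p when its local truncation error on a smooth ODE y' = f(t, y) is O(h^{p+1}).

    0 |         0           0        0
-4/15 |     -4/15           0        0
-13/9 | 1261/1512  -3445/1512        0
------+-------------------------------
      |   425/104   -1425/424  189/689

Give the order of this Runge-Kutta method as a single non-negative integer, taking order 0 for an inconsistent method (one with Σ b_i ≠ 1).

3

b = (425/104, -1425/424, 189/689)
c = (0, -4/15, -13/9)
Ac = (0, 0, 689/1134)
Σ b_i: 425/104·1 + (-1425/424)·1 + 189/689·1 = 1 ✓
b·c: (-1425/424)·(-4/15) + 189/689·(-13/9) = 1/2 ✓
b·c²: (-1425/424)·16/225 + 189/689·169/81 = 1/3 ✓
b·Ac: 189/689·689/1134 = 1/6 ✓; 3 stages ⇒ order 3.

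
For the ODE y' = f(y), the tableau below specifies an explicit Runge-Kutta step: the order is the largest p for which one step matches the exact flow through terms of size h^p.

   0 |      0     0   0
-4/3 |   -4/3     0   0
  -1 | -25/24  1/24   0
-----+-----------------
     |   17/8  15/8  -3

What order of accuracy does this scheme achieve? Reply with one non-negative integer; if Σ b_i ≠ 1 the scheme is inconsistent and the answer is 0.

b = (17/8, 15/8, -3)
c = (0, -4/3, -1)
Ac = (0, 0, -1/18)
Σ b_i: 17/8·1 + 15/8·1 + (-3)·1 = 1 ✓
b·c: 15/8·(-4/3) + (-3)·(-1) = 1/2 ✓
b·c²: 15/8·16/9 + (-3)·1 = 1/3 ✓
b·Ac: (-3)·(-1/18) = 1/6 ✓; 3 stages ⇒ order 3.

3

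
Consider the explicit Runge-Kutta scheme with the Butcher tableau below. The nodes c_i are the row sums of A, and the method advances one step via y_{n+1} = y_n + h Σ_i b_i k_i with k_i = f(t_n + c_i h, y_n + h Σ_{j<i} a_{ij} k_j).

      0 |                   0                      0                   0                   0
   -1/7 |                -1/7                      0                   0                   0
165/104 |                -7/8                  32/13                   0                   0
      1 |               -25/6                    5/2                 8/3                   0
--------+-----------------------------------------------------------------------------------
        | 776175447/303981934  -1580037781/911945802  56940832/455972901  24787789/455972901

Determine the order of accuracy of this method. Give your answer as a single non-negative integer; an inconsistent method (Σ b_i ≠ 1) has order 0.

b = (776175447/303981934, -1580037781/911945802, 56940832/455972901, 24787789/455972901)
c = (0, -1/7, 165/104, 1)
Ac = (0, 0, -32/91, 705/182)
Σ b_i: 776175447/303981934·1 + (-1580037781/911945802)·1 + 56940832/455972901·1 + 24787789/455972901·1 = 1 ✓
b·c: (-1580037781/911945802)·(-1/7) + 56940832/455972901·165/104 + 24787789/455972901·1 = 1/2 ✓
b·c²: (-1580037781/911945802)·1/49 + 56940832/455972901·27225/10816 + 24787789/455972901·1 = 1/3 ✓
b·Ac: 56940832/455972901·(-32/91) + 24787789/455972901·705/182 = 1/6 ✓
b·c³: (-1580037781/911945802)·(-1/343) + 56940832/455972901·4492125/1124864 + 24787789/455972901·1 = 123509219745/221298847952 ≠ 1/4 ⇒ order 3.
b·(c∘Ac): 56940832/455972901·(-660/1183) + 24787789/455972901·705/182 = 299838635/2127873538 ≠ 1/8
b·Ac²: 56940832/455972901·32/637 + 24787789/455972901·448055/66248 = 41376527067/110649423976 ≠ 1/12
b·A²c: 24787789/455972901·(-256/273) = -488128768/9575430921 ≠ 1/24

3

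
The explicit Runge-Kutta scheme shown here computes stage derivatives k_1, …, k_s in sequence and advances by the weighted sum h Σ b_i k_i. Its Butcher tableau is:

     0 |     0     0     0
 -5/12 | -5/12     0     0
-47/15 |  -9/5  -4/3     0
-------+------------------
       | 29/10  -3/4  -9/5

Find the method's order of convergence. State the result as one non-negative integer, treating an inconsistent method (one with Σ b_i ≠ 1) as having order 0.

0

b = (29/10, -3/4, -9/5)
c = (0, -5/12, -47/15)
Ac = (0, 0, 5/9)
Σ b_i: 29/10·1 + (-3/4)·1 + (-9/5)·1 = 7/20 ≠ 1 ⇒ order 0.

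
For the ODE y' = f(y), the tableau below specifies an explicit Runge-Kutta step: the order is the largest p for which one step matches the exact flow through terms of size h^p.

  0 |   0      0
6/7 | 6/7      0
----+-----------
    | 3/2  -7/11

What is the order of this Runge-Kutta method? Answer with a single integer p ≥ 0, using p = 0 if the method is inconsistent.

0

b = (3/2, -7/11)
c = (0, 6/7)
Σ b_i: 3/2·1 + (-7/11)·1 = 19/22 ≠ 1 ⇒ order 0.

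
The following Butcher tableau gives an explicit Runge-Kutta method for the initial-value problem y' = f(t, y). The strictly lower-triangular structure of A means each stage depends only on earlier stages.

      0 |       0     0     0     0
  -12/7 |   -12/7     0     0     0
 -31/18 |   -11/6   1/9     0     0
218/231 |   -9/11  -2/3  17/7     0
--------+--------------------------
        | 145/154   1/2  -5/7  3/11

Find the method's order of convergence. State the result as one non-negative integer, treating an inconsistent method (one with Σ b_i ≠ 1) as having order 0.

b = (145/154, 1/2, -5/7, 3/11)
c = (0, -12/7, -31/18, 218/231)
Ac = (0, 0, -4/21, -383/126)
Σ b_i: 145/154·1 + 1/2·1 + (-5/7)·1 + 3/11·1 = 1 ✓
b·c: 1/2·(-12/7) + (-5/7)·(-31/18) + 3/11·218/231 = 1373/2178 ≠ 1/2 ⇒ order 1.

1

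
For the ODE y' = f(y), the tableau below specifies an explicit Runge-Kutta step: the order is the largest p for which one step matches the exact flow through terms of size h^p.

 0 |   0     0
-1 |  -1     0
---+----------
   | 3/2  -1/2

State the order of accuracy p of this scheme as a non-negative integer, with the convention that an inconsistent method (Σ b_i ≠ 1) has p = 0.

2

b = (3/2, -1/2)
c = (0, -1)
Σ b_i: 3/2·1 + (-1/2)·1 = 1 ✓
b·c: (-1/2)·(-1) = 1/2 ✓; 2 stages ⇒ order 2.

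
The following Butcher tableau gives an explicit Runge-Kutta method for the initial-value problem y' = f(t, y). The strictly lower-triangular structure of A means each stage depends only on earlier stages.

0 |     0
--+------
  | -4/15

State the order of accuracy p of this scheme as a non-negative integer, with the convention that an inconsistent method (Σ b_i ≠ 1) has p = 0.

b = (-4/15)
c = (0)
Σ b_i: (-4/15)·1 = -4/15 ≠ 1 ⇒ order 0.

0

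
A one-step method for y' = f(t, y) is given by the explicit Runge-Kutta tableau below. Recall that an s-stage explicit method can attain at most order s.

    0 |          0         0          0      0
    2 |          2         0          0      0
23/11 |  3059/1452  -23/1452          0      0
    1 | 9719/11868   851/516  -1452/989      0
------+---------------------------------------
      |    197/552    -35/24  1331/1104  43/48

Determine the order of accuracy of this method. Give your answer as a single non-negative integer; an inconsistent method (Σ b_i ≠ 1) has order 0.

b = (197/552, -35/24, 1331/1104, 43/48)
c = (0, 2, 23/11, 1)
Ac = (0, 0, -23/726, 59/258)
Σ b_i: 197/552·1 + (-35/24)·1 + 1331/1104·1 + 43/48·1 = 1 ✓
b·c: (-35/24)·2 + 1331/1104·23/11 + 43/48·1 = 1/2 ✓
b·c²: (-35/24)·4 + 1331/1104·529/121 + 43/48·1 = 1/3 ✓
b·Ac: 1331/1104·(-23/726) + 43/48·59/258 = 1/6 ✓
b·c³: (-35/24)·8 + 1331/1104·12167/1331 + 43/48·1 = 1/4 ✓
b·(c∘Ac): 1331/1104·(-529/7986) + 43/48·59/258 = 1/8 ✓
b·Ac²: 1331/1104·(-23/363) + 43/48·23/129 = 1/12 ✓
b·A²c: 43/48·2/43 = 1/24 ✓; 4 stages ⇒ order 4.

4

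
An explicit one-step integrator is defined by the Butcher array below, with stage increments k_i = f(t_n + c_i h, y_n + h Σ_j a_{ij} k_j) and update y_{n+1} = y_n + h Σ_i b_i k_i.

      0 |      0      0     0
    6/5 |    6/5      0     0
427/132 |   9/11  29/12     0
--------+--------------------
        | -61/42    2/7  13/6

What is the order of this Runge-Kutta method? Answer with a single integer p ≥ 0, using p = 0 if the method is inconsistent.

1

b = (-61/42, 2/7, 13/6)
c = (0, 6/5, 427/132)
Ac = (0, 0, 29/10)
Σ b_i: (-61/42)·1 + 2/7·1 + 13/6·1 = 1 ✓
b·c: 2/7·6/5 + 13/6·427/132 = 203789/27720 ≠ 1/2 ⇒ order 1.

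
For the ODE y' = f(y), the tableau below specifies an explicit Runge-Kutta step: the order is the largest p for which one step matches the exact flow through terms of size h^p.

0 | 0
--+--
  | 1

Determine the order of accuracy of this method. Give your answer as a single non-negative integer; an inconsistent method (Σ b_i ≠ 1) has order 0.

1

b = (1)
c = (0)
Σ b_i: 1·1 = 1 ✓; 1 stage ⇒ order 1.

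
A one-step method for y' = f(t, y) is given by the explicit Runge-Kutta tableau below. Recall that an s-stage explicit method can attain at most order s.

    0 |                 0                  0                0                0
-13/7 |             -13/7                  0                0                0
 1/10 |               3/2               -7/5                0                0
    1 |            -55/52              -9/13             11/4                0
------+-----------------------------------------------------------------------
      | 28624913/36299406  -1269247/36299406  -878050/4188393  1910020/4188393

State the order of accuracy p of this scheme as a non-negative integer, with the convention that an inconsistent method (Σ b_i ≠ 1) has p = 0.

b = (28624913/36299406, -1269247/36299406, -878050/4188393, 1910020/4188393)
c = (0, -13/7, 1/10, 1)
Ac = (0, 0, 13/5, 437/280)
Σ b_i: 28624913/36299406·1 + (-1269247/36299406)·1 + (-878050/4188393)·1 + 1910020/4188393·1 = 1 ✓
b·c: (-1269247/36299406)·(-13/7) + (-878050/4188393)·1/10 + 1910020/4188393·1 = 1/2 ✓
b·c²: (-1269247/36299406)·169/49 + (-878050/4188393)·1/100 + 1910020/4188393·1 = 1/3 ✓
b·Ac: (-878050/4188393)·13/5 + 1910020/4188393·437/280 = 1/6 ✓
b·c³: (-1269247/36299406)·(-2197/343) + (-878050/4188393)·1/1000 + 1910020/4188393·1 = 44289787/65152780 ≠ 1/4 ⇒ order 3.
b·(c∘Ac): (-878050/4188393)·13/50 + 1910020/4188393·437/280 = 1835135/2792262 ≠ 1/8
b·Ac²: (-878050/4188393)·(-169/35) + 1910020/4188393·(-46261/19600) = -3416093/53306820 ≠ 1/12
b·A²c: 1910020/4188393·143/20 = 1241513/380763 ≠ 1/24

3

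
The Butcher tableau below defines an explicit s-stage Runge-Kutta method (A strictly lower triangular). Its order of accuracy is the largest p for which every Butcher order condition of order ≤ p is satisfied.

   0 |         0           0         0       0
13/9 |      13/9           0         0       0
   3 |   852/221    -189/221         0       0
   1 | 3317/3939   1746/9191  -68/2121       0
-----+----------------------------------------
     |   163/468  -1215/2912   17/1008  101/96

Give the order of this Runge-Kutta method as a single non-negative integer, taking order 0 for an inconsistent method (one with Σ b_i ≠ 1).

4

b = (163/468, -1215/2912, 17/1008, 101/96)
c = (0, 13/9, 3, 1)
Ac = (0, 0, -21/17, 18/101)
Σ b_i: 163/468·1 + (-1215/2912)·1 + 17/1008·1 + 101/96·1 = 1 ✓
b·c: (-1215/2912)·13/9 + 17/1008·3 + 101/96·1 = 1/2 ✓
b·c²: (-1215/2912)·169/81 + 17/1008·9 + 101/96·1 = 1/3 ✓
b·Ac: 17/1008·(-21/17) + 101/96·18/101 = 1/6 ✓
b·c³: (-1215/2912)·2197/729 + 17/1008·27 + 101/96·1 = 1/4 ✓
b·(c∘Ac): 17/1008·(-63/17) + 101/96·18/101 = 1/8 ✓
b·Ac²: 17/1008·(-91/51) + 101/96·98/909 = 1/12 ✓
b·A²c: 101/96·4/101 = 1/24 ✓; 4 stages ⇒ order 4.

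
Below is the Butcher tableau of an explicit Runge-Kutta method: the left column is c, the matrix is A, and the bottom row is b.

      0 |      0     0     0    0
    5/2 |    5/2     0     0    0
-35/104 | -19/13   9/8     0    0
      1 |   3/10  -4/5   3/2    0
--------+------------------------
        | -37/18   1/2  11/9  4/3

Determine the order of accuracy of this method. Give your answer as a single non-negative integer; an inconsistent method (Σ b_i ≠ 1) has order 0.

b = (-37/18, 1/2, 11/9, 4/3)
c = (0, 5/2, -35/104, 1)
Ac = (0, 0, 45/16, -521/208)
Σ b_i: (-37/18)·1 + 1/2·1 + 11/9·1 + 4/3·1 = 1 ✓
b·c: 1/2·5/2 + 11/9·(-35/104) + 4/3·1 = 2033/936 ≠ 1/2 ⇒ order 1.

1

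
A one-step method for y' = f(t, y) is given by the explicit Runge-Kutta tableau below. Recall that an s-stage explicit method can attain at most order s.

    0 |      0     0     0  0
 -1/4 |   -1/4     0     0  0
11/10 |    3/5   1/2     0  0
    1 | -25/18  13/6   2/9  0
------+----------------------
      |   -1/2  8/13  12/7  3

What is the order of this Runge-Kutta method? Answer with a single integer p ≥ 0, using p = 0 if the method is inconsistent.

b = (-1/2, 8/13, 12/7, 3)
c = (0, -1/4, 11/10, 1)
Ac = (0, 0, -1/8, -107/360)
Σ b_i: (-1/2)·1 + 8/13·1 + 12/7·1 + 3·1 = 879/182 ≠ 1 ⇒ order 0.

0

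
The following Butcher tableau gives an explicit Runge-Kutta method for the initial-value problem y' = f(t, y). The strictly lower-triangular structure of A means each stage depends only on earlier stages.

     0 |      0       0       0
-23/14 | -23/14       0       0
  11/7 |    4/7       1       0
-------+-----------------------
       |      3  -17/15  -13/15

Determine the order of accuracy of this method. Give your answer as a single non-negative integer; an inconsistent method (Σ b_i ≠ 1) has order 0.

2

b = (3, -17/15, -13/15)
c = (0, -23/14, 11/7)
Ac = (0, 0, -23/14)
Σ b_i: 3·1 + (-17/15)·1 + (-13/15)·1 = 1 ✓
b·c: (-17/15)·(-23/14) + (-13/15)·11/7 = 1/2 ✓
b·c²: (-17/15)·529/196 + (-13/15)·121/49 = -1019/196 ≠ 1/3 ⇒ order 2.
b·Ac: (-13/15)·(-23/14) = 299/210 ≠ 1/6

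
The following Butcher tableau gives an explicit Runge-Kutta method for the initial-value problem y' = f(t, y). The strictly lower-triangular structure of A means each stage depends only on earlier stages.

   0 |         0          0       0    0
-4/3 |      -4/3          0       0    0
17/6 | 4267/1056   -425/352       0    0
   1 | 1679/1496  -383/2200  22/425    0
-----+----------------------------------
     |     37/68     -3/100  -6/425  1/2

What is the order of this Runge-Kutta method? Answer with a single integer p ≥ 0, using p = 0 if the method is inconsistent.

b = (37/68, -3/100, -6/425, 1/2)
c = (0, -4/3, 17/6, 1)
Ac = (0, 0, 425/264, 25/66)
Σ b_i: 37/68·1 + (-3/100)·1 + (-6/425)·1 + 1/2·1 = 1 ✓
b·c: (-3/100)·(-4/3) + (-6/425)·17/6 + 1/2·1 = 1/2 ✓
b·c²: (-3/100)·16/9 + (-6/425)·289/36 + 1/2·1 = 1/3 ✓
b·Ac: (-6/425)·425/264 + 1/2·25/66 = 1/6 ✓
b·c³: (-3/100)·(-64/27) + (-6/425)·4913/216 + 1/2·1 = 1/4 ✓
b·(c∘Ac): (-6/425)·7225/1584 + 1/2·25/66 = 1/8 ✓
b·Ac²: (-6/425)·(-425/198) + 1/2·7/66 = 1/12 ✓
b·A²c: 1/2·1/12 = 1/24 ✓; 4 stages ⇒ order 4.

4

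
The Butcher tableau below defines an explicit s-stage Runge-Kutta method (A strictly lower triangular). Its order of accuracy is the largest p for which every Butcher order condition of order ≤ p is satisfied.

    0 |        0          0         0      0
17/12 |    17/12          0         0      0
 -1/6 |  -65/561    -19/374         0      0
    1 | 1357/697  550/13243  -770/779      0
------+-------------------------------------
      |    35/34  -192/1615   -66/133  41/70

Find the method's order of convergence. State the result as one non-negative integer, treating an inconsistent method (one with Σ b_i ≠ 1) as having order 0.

4

b = (35/34, -192/1615, -66/133, 41/70)
c = (0, 17/12, -1/6, 1)
Ac = (0, 0, -19/264, 55/246)
Σ b_i: 35/34·1 + (-192/1615)·1 + (-66/133)·1 + 41/70·1 = 1 ✓
b·c: (-192/1615)·17/12 + (-66/133)·(-1/6) + 41/70·1 = 1/2 ✓
b·c²: (-192/1615)·289/144 + (-66/133)·1/36 + 41/70·1 = 1/3 ✓
b·Ac: (-66/133)·(-19/264) + 41/70·55/246 = 1/6 ✓
b·c³: (-192/1615)·4913/1728 + (-66/133)·(-1/216) + 41/70·1 = 1/4 ✓
b·(c∘Ac): (-66/133)·19/1584 + 41/70·55/246 = 1/8 ✓
b·Ac²: (-66/133)·(-323/3168) + 41/70·55/984 = 1/12 ✓
b·A²c: 41/70·35/492 = 1/24 ✓; 4 stages ⇒ order 4.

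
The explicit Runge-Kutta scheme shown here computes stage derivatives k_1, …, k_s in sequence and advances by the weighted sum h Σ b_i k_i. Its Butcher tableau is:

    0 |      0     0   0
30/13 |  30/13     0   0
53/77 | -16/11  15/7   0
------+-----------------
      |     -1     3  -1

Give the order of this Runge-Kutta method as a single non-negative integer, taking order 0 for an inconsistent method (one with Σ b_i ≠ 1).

1

b = (-1, 3, -1)
c = (0, 30/13, 53/77)
Ac = (0, 0, 450/91)
Σ b_i: (-1)·1 + 3·1 + (-1)·1 = 1 ✓
b·c: 3·30/13 + (-1)·53/77 = 6241/1001 ≠ 1/2 ⇒ order 1.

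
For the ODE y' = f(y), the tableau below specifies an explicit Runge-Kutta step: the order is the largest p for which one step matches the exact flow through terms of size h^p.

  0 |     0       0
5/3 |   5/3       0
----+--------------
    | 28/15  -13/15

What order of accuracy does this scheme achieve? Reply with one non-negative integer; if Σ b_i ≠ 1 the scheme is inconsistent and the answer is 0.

b = (28/15, -13/15)
c = (0, 5/3)
Σ b_i: 28/15·1 + (-13/15)·1 = 1 ✓
b·c: (-13/15)·5/3 = -13/9 ≠ 1/2 ⇒ order 1.

1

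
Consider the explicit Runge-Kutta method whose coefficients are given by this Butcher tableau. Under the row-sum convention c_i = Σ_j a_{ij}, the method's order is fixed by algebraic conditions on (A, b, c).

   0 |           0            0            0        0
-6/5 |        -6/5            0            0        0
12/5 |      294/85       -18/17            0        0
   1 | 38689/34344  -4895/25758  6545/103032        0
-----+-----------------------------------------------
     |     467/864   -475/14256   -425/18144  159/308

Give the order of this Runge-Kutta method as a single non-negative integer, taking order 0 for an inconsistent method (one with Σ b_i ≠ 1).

4

b = (467/864, -475/14256, -425/18144, 159/308)
c = (0, -6/5, 12/5, 1)
Ac = (0, 0, 108/85, 121/318)
Σ b_i: 467/864·1 + (-475/14256)·1 + (-425/18144)·1 + 159/308·1 = 1 ✓
b·c: (-475/14256)·(-6/5) + (-425/18144)·12/5 + 159/308·1 = 1/2 ✓
b·c²: (-475/14256)·36/25 + (-425/18144)·144/25 + 159/308·1 = 1/3 ✓
b·Ac: (-425/18144)·108/85 + 159/308·121/318 = 1/6 ✓
b·c³: (-475/14256)·(-216/125) + (-425/18144)·1728/125 + 159/308·1 = 1/4 ✓
b·(c∘Ac): (-425/18144)·1296/425 + 159/308·121/318 = 1/8 ✓
b·Ac²: (-425/18144)·(-648/425) + 159/308·44/477 = 1/12 ✓
b·A²c: 159/308·77/954 = 1/24 ✓; 4 stages ⇒ order 4.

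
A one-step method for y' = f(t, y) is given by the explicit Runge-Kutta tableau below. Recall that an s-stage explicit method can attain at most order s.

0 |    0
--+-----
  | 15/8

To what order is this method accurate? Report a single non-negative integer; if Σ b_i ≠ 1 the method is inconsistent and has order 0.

0

b = (15/8)
c = (0)
Σ b_i: 15/8·1 = 15/8 ≠ 1 ⇒ order 0.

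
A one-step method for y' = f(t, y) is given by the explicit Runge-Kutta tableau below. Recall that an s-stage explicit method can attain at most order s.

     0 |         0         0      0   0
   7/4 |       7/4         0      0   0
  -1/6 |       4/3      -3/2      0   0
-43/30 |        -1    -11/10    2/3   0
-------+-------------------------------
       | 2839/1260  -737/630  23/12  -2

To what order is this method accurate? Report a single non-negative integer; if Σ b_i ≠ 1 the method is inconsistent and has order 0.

2

b = (2839/1260, -737/630, 23/12, -2)
c = (0, 7/4, -1/6, -43/30)
Ac = (0, 0, -21/8, -733/360)
Σ b_i: 2839/1260·1 + (-737/630)·1 + 23/12·1 + (-2)·1 = 1 ✓
b·c: (-737/630)·7/4 + 23/12·(-1/6) + (-2)·(-43/30) = 1/2 ✓
b·c²: (-737/630)·49/16 + 23/12·1/36 + (-2)·1849/900 = -164987/21600 ≠ 1/3 ⇒ order 2.
b·Ac: 23/12·(-21/8) + (-2)·(-733/360) = -1381/1440 ≠ 1/6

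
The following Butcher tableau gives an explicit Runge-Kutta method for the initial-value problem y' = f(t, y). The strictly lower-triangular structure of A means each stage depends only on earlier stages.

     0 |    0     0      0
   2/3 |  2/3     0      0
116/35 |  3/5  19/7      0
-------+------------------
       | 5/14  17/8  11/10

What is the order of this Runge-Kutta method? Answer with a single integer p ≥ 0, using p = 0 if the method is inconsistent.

0

b = (5/14, 17/8, 11/10)
c = (0, 2/3, 116/35)
Ac = (0, 0, 38/21)
Σ b_i: 5/14·1 + 17/8·1 + 11/10·1 = 1003/280 ≠ 1 ⇒ order 0.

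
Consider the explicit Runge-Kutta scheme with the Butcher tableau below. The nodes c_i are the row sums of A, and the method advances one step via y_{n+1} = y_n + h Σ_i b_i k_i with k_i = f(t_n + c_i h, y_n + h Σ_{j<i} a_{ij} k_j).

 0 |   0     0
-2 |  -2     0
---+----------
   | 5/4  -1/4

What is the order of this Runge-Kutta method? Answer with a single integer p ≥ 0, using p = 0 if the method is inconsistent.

2

b = (5/4, -1/4)
c = (0, -2)
Σ b_i: 5/4·1 + (-1/4)·1 = 1 ✓
b·c: (-1/4)·(-2) = 1/2 ✓; 2 stages ⇒ order 2.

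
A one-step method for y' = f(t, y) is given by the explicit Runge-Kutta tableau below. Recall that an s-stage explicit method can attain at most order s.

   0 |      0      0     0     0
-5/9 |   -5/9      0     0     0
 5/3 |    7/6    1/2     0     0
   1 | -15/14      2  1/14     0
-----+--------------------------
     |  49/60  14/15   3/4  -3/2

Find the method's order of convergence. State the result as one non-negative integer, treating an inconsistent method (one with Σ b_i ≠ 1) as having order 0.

b = (49/60, 14/15, 3/4, -3/2)
c = (0, -5/9, 5/3, 1)
Ac = (0, 0, -5/18, -125/126)
Σ b_i: 49/60·1 + 14/15·1 + 3/4·1 + (-3/2)·1 = 1 ✓
b·c: 14/15·(-5/9) + 3/4·5/3 + (-3/2)·1 = -83/108 ≠ 1/2 ⇒ order 1.

1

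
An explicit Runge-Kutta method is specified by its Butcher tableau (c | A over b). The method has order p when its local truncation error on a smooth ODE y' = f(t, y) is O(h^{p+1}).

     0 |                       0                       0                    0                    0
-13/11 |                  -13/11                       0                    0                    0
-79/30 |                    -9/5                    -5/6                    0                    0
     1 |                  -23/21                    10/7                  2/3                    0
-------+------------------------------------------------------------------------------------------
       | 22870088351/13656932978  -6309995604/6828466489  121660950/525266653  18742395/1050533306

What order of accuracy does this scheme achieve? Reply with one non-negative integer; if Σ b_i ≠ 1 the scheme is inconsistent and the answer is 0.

3

b = (22870088351/13656932978, -6309995604/6828466489, 121660950/525266653, 18742395/1050533306)
c = (0, -13/11, -79/30, 1)
Ac = (0, 0, 65/66, -11933/3465)
Σ b_i: 22870088351/13656932978·1 + (-6309995604/6828466489)·1 + 121660950/525266653·1 + 18742395/1050533306·1 = 1 ✓
b·c: (-6309995604/6828466489)·(-13/11) + 121660950/525266653·(-79/30) + 18742395/1050533306·1 = 1/2 ✓
b·c²: (-6309995604/6828466489)·169/121 + 121660950/525266653·6241/900 + 18742395/1050533306·1 = 1/3 ✓
b·Ac: 121660950/525266653·65/66 + 18742395/1050533306·(-11933/3465) = 1/6 ✓
b·c³: (-6309995604/6828466489)·(-2197/1331) + 121660950/525266653·(-493039/27000) + 18742395/1050533306·1 = -2793877674187/1040027972940 ≠ 1/4 ⇒ order 3.
b·(c∘Ac): 121660950/525266653·(-1027/396) + 18742395/1050533306·(-11933/3465) = -3825721307/5777933183 ≠ 1/8
b·Ac²: 121660950/525266653·(-845/726) + 18742395/1050533306·7567627/1143450 = -157571930057/1040027972940 ≠ 1/12
b·A²c: 18742395/1050533306·65/99 = 406085225/34667599098 ≠ 1/24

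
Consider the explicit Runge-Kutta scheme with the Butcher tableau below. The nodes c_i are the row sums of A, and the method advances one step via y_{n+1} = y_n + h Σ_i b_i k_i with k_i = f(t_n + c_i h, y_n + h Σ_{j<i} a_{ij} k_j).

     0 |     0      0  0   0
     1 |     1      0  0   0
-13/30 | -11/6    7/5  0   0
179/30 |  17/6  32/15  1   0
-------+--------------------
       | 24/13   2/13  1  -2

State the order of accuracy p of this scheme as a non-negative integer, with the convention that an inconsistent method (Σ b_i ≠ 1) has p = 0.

1

b = (24/13, 2/13, 1, -2)
c = (0, 1, -13/30, 179/30)
Ac = (0, 0, 7/5, 17/10)
Σ b_i: 24/13·1 + 2/13·1 + 1·1 + (-2)·1 = 1 ✓
b·c: 2/13·1 + 1·(-13/30) + (-2)·179/30 = -4763/390 ≠ 1/2 ⇒ order 1.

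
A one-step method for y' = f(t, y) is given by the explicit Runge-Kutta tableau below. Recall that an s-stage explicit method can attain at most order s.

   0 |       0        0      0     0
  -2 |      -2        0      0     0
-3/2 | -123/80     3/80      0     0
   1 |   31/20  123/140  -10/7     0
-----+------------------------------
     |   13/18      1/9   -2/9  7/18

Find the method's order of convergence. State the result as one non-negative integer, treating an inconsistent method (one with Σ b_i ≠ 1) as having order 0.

b = (13/18, 1/9, -2/9, 7/18)
c = (0, -2, -3/2, 1)
Ac = (0, 0, -3/40, 27/70)
Σ b_i: 13/18·1 + 1/9·1 + (-2/9)·1 + 7/18·1 = 1 ✓
b·c: 1/9·(-2) + (-2/9)·(-3/2) + 7/18·1 = 1/2 ✓
b·c²: 1/9·4 + (-2/9)·9/4 + 7/18·1 = 1/3 ✓
b·Ac: (-2/9)·(-3/40) + 7/18·27/70 = 1/6 ✓
b·c³: 1/9·(-8) + (-2/9)·(-27/8) + 7/18·1 = 1/4 ✓
b·(c∘Ac): (-2/9)·9/80 + 7/18·27/70 = 1/8 ✓
b·Ac²: (-2/9)·3/20 + 7/18·3/10 = 1/12 ✓
b·A²c: 7/18·3/28 = 1/24 ✓; 4 stages ⇒ order 4.

4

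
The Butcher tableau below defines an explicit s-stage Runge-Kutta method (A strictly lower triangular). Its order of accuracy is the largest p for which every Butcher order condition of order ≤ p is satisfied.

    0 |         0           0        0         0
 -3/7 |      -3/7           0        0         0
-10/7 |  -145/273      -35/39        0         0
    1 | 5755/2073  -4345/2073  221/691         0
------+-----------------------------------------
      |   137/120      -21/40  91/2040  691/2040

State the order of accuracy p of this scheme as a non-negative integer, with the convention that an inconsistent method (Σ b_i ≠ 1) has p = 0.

4

b = (137/120, -21/40, 91/2040, 691/2040)
c = (0, -3/7, -10/7, 1)
Ac = (0, 0, 5/13, 305/691)
Σ b_i: 137/120·1 + (-21/40)·1 + 91/2040·1 + 691/2040·1 = 1 ✓
b·c: (-21/40)·(-3/7) + 91/2040·(-10/7) + 691/2040·1 = 1/2 ✓
b·c²: (-21/40)·9/49 + 91/2040·100/49 + 691/2040·1 = 1/3 ✓
b·Ac: 91/2040·5/13 + 691/2040·305/691 = 1/6 ✓
b·c³: (-21/40)·(-27/343) + 91/2040·(-1000/343) + 691/2040·1 = 1/4 ✓
b·(c∘Ac): 91/2040·(-50/91) + 691/2040·305/691 = 1/8 ✓
b·Ac²: 91/2040·(-15/91) + 691/2040·185/691 = 1/12 ✓
b·A²c: 691/2040·85/691 = 1/24 ✓; 4 stages ⇒ order 4.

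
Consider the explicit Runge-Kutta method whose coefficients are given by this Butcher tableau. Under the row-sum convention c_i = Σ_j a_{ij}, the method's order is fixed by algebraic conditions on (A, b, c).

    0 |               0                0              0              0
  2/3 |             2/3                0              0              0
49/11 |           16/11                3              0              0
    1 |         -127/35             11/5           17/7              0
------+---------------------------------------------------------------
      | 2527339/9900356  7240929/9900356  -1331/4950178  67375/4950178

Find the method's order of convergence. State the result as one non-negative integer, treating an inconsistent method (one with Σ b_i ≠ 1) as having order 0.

3

b = (2527339/9900356, 7240929/9900356, -1331/4950178, 67375/4950178)
c = (0, 2/3, 49/11, 1)
Ac = (0, 0, 2, 2027/165)
Σ b_i: 2527339/9900356·1 + 7240929/9900356·1 + (-1331/4950178)·1 + 67375/4950178·1 = 1 ✓
b·c: 7240929/9900356·2/3 + (-1331/4950178)·49/11 + 67375/4950178·1 = 1/2 ✓
b·c²: 7240929/9900356·4/9 + (-1331/4950178)·2401/121 + 67375/4950178·1 = 1/3 ✓
b·Ac: (-1331/4950178)·2 + 67375/4950178·2027/165 = 1/6 ✓
b·c³: 7240929/9900356·8/27 + (-1331/4950178)·117649/1331 + 67375/4950178·1 = 4601053/22275801 ≠ 1/4 ⇒ order 3.
b·(c∘Ac): (-1331/4950178)·98/11 + 67375/4950178·2027/165 = 2447501/14850534 ≠ 1/8
b·Ac²: (-1331/4950178)·4/3 + 67375/4950178·267719/5445 = 327780083/490067622 ≠ 1/12
b·A²c: 67375/4950178·34/7 = 163625/2475089 ≠ 1/24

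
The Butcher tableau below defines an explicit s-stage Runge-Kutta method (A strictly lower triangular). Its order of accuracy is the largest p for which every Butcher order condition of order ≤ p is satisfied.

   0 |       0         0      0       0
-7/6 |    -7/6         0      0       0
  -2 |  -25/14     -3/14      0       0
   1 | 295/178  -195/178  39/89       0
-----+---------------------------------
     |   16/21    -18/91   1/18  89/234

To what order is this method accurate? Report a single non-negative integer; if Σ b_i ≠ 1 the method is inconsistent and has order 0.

b = (16/21, -18/91, 1/18, 89/234)
c = (0, -7/6, -2, 1)
Ac = (0, 0, 1/4, 143/356)
Σ b_i: 16/21·1 + (-18/91)·1 + 1/18·1 + 89/234·1 = 1 ✓
b·c: (-18/91)·(-7/6) + 1/18·(-2) + 89/234·1 = 1/2 ✓
b·c²: (-18/91)·49/36 + 1/18·4 + 89/234·1 = 1/3 ✓
b·Ac: 1/18·1/4 + 89/234·143/356 = 1/6 ✓
b·c³: (-18/91)·(-343/216) + 1/18·(-8) + 89/234·1 = 1/4 ✓
b·(c∘Ac): 1/18·(-1/2) + 89/234·143/356 = 1/8 ✓
b·Ac²: 1/18·(-7/24) + 89/234·559/2136 = 1/12 ✓
b·A²c: 89/234·39/356 = 1/24 ✓; 4 stages ⇒ order 4.

4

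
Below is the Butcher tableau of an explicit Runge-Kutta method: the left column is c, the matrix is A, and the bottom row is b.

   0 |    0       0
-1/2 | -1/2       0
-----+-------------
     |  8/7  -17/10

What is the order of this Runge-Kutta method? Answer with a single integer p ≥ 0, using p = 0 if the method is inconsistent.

b = (8/7, -17/10)
c = (0, -1/2)
Σ b_i: 8/7·1 + (-17/10)·1 = -39/70 ≠ 1 ⇒ order 0.

0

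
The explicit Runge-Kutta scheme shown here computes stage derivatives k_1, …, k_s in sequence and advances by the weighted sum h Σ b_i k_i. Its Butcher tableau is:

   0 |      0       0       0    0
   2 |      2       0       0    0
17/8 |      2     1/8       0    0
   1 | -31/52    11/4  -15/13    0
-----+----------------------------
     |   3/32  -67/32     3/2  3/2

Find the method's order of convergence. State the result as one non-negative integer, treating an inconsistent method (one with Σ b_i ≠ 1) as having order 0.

b = (3/32, -67/32, 3/2, 3/2)
c = (0, 2, 17/8, 1)
Ac = (0, 0, 1/4, 317/104)
Σ b_i: 3/32·1 + (-67/32)·1 + 3/2·1 + 3/2·1 = 1 ✓
b·c: (-67/32)·2 + 3/2·17/8 + 3/2·1 = 1/2 ✓
b·c²: (-67/32)·4 + 3/2·289/64 + 3/2·1 = -13/128 ≠ 1/3 ⇒ order 2.
b·Ac: 3/2·1/4 + 3/2·317/104 = 1029/208 ≠ 1/6

2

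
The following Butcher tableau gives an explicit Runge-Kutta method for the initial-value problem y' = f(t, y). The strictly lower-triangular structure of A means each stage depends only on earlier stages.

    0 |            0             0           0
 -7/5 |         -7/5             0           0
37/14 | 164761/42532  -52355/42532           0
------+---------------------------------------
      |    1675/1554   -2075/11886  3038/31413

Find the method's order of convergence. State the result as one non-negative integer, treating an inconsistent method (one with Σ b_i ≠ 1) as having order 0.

b = (1675/1554, -2075/11886, 3038/31413)
c = (0, -7/5, 37/14)
Ac = (0, 0, 10471/6076)
Σ b_i: 1675/1554·1 + (-2075/11886)·1 + 3038/31413·1 = 1 ✓
b·c: (-2075/11886)·(-7/5) + 3038/31413·37/14 = 1/2 ✓
b·c²: (-2075/11886)·49/25 + 3038/31413·1369/196 = 1/3 ✓
b·Ac: 3038/31413·10471/6076 = 1/6 ✓; 3 stages ⇒ order 3.

3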